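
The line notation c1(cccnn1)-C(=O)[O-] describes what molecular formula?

C5H3N2O2-

Heavy atoms from the SMILES: 5 C, 2 N, 2 O.
Implicit hydrogens by atom environment:
  3 × C (aromatic): 1 H each → 3
  2 × N (aromatic): no H
  1 × C (aromatic): no H
  1 × C: no H
  1 × O: no H
  1 × O (charge -1): no H
  Total hydrogens = 3.
Net charge -1.
Molecular formula: C5H3N2O2-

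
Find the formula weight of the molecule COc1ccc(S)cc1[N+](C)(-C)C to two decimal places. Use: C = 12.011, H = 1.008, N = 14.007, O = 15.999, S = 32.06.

Molecular formula: C10H16NOS+.
M = 10×12.011 + 16×1.008 + 1×14.007 + 1×15.999 + 1×32.06 = 198.30 g/mol.

198.30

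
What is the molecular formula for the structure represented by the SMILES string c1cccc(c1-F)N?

C6H6FN

Heavy atoms from the SMILES: 6 C, 1 F, 1 N.
Implicit hydrogens by atom environment:
  4 × C (aromatic): 1 H each → 4
  2 × C (aromatic): no H
  1 × F: no H
  1 × N: 2 H
  Total hydrogens = 6.
Molecular formula: C6H6FN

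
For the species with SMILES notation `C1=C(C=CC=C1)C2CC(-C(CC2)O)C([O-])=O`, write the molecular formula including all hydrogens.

C13H15O3-

Heavy atoms from the SMILES: 13 C, 3 O.
Implicit hydrogens by atom environment:
  5 × C (aromatic): 1 H each → 5
  3 × C: 2 H each → 6
  3 × C: 1 H each → 3
  1 × C: no H
  1 × C (aromatic): no H
  1 × O: 1 H
  1 × O: no H
  1 × O (charge -1): no H
  Total hydrogens = 15.
Net charge -1.
Molecular formula: C13H15O3-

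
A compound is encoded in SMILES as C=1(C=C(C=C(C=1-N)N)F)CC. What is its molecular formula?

C8H11FN2

Heavy atoms from the SMILES: 8 C, 1 F, 2 N.
Implicit hydrogens by atom environment:
  4 × C (aromatic): no H
  2 × C (aromatic): 1 H each → 2
  2 × N: 2 H each → 4
  1 × C: 3 H
  1 × C: 2 H
  1 × F: no H
  Total hydrogens = 11.
Molecular formula: C8H11FN2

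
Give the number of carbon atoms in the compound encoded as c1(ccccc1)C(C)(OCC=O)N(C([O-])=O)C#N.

12

The symbol for carbon appears 12 times in the SMILES. Lowercase c denotes aromatic carbon and counts toward C.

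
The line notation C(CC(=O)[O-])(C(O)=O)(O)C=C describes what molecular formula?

Heavy atoms from the SMILES: 6 C, 5 O.
Implicit hydrogens by atom environment:
  3 × C: no H
  2 × C: 2 H each → 4
  2 × O: 1 H each → 2
  2 × O: no H
  1 × C: 1 H
  1 × O (charge -1): no H
  Total hydrogens = 7.
Net charge -1.
Molecular formula: C6H7O5-

C6H7O5-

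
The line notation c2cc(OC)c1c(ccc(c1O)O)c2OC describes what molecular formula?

C12H12O4

Heavy atoms from the SMILES: 12 C, 4 O.
Implicit hydrogens by atom environment:
  6 × C (aromatic): no H
  4 × C (aromatic): 1 H each → 4
  2 × C: 3 H each → 6
  2 × O: 1 H each → 2
  2 × O: no H
  Total hydrogens = 12.
Molecular formula: C12H12O4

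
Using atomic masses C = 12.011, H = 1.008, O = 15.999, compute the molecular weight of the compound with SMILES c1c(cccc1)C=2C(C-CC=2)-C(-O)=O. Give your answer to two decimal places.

188.23

Molecular formula: C12H12O2.
M = 12×12.011 + 12×1.008 + 2×15.999 = 188.23 g/mol.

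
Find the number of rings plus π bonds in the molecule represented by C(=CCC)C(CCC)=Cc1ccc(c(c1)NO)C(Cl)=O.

7

Molecular formula from the SMILES: C16H20ClNO2.
DoU = (2C + 2 + N − H − X)/2 = (2·16 + 2 + 1 − 20 − 1)/2 = 14/2 = 7.
(Structurally: 1 ring(s) + 6 π bond(s) = 7.)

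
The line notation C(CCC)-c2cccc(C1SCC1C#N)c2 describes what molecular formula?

Heavy atoms from the SMILES: 14 C, 1 N, 1 S.
Implicit hydrogens by atom environment:
  4 × C: 2 H each → 8
  4 × C (aromatic): 1 H each → 4
  2 × C: 1 H each → 2
  2 × C (aromatic): no H
  1 × C: 3 H
  1 × C: no H
  1 × N: no H
  1 × S: no H
  Total hydrogens = 17.
Molecular formula: C14H17NS

C14H17NS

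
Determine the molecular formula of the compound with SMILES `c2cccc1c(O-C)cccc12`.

C11H10O

Heavy atoms from the SMILES: 11 C, 1 O.
Implicit hydrogens by atom environment:
  7 × C (aromatic): 1 H each → 7
  3 × C (aromatic): no H
  1 × C: 3 H
  1 × O: no H
  Total hydrogens = 10.
Molecular formula: C11H10O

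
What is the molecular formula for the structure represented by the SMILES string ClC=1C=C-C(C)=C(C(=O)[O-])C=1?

C8H6ClO2-

Heavy atoms from the SMILES: 8 C, 1 Cl, 2 O.
Implicit hydrogens by atom environment:
  3 × C (aromatic): 1 H each → 3
  3 × C (aromatic): no H
  1 × C: 3 H
  1 × C: no H
  1 × Cl: no H
  1 × O: no H
  1 × O (charge -1): no H
  Total hydrogens = 6.
Net charge -1.
Molecular formula: C8H6ClO2-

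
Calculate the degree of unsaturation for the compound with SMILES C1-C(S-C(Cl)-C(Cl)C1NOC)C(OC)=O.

Molecular formula from the SMILES: C8H13Cl2NO3S.
DoU = (2C + 2 + N − H − X)/2 = (2·8 + 2 + 1 − 13 − 2)/2 = 4/2 = 2.
(Structurally: 1 ring(s) + 1 π bond(s) = 2.)

2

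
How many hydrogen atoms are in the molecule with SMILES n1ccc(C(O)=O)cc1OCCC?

11

Hydrogens are implicit in SMILES; fill each atom to its normal valence:
  3 × C (aromatic): 1 H each → 3
  2 × C: 2 H each → 4
  2 × C (aromatic): no H
  2 × O: no H
  1 × C: 3 H
  1 × C: no H
  1 × N (aromatic): no H
  1 × O: 1 H
  Total hydrogens = 11.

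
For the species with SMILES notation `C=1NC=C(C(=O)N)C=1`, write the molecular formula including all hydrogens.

C5H6N2O

Heavy atoms from the SMILES: 5 C, 2 N, 1 O.
Implicit hydrogens by atom environment:
  3 × C (aromatic): 1 H each → 3
  1 × C (aromatic): no H
  1 × C: no H
  1 × N: 2 H
  1 × N (aromatic): 1 H
  1 × O: no H
  Total hydrogens = 6.
Molecular formula: C5H6N2O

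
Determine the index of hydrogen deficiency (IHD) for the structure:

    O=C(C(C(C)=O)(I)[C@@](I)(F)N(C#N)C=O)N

Molecular formula from the SMILES: C7H6FI2N3O3.
DoU = (2C + 2 + N − H − X)/2 = (2·7 + 2 + 3 − 6 − 3)/2 = 10/2 = 5.
(Structurally: 0 ring(s) + 5 π bond(s) = 5.)

5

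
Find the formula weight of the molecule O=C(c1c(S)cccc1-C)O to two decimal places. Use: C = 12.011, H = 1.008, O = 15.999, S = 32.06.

168.21

Molecular formula: C8H8O2S.
M = 8×12.011 + 8×1.008 + 2×15.999 + 1×32.06 = 168.21 g/mol.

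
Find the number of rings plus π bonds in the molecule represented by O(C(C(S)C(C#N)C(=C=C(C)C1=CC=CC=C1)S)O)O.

8

Molecular formula from the SMILES: C14H15NO3S2.
DoU = (2C + 2 + N − H − X)/2 = (2·14 + 2 + 1 − 15 − 0)/2 = 16/2 = 8.
(Structurally: 1 ring(s) + 7 π bond(s) = 8.)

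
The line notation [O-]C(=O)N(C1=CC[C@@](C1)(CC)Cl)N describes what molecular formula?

C8H12ClN2O2-

Heavy atoms from the SMILES: 8 C, 1 Cl, 2 N, 2 O.
Implicit hydrogens by atom environment:
  3 × C: 2 H each → 6
  3 × C: no H
  1 × C: 3 H
  1 × C: 1 H
  1 × Cl: no H
  1 × N: 2 H
  1 × N: no H
  1 × O: no H
  1 × O (charge -1): no H
  Total hydrogens = 12.
Net charge -1.
Molecular formula: C8H12ClN2O2-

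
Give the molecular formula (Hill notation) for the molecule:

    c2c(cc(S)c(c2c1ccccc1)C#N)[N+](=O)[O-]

Heavy atoms from the SMILES: 13 C, 2 N, 2 O, 1 S.
Implicit hydrogens by atom environment:
  7 × C (aromatic): 1 H each → 7
  5 × C (aromatic): no H
  1 × C: no H
  1 × N: no H
  1 × N (charge +1): no H
  1 × O: no H
  1 × O (charge -1): no H
  1 × S: 1 H
  Total hydrogens = 8.
Molecular formula: C13H8N2O2S

C13H8N2O2S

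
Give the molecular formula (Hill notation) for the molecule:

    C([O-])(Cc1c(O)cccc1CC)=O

Heavy atoms from the SMILES: 10 C, 3 O.
Implicit hydrogens by atom environment:
  3 × C (aromatic): 1 H each → 3
  3 × C (aromatic): no H
  2 × C: 2 H each → 4
  1 × C: 3 H
  1 × C: no H
  1 × O: 1 H
  1 × O: no H
  1 × O (charge -1): no H
  Total hydrogens = 11.
Net charge -1.
Molecular formula: C10H11O3-

C10H11O3-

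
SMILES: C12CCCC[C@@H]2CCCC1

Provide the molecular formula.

C10H18

Heavy atoms from the SMILES: 10 C.
Implicit hydrogens by atom environment:
  8 × C: 2 H each → 16
  2 × C: 1 H each → 2
  Total hydrogens = 18.
Molecular formula: C10H18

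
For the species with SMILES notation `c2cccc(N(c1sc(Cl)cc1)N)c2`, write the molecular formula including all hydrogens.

C10H9ClN2S

Heavy atoms from the SMILES: 10 C, 1 Cl, 2 N, 1 S.
Implicit hydrogens by atom environment:
  7 × C (aromatic): 1 H each → 7
  3 × C (aromatic): no H
  1 × Cl: no H
  1 × N: 2 H
  1 × N: no H
  1 × S (aromatic): no H
  Total hydrogens = 9.
Molecular formula: C10H9ClN2S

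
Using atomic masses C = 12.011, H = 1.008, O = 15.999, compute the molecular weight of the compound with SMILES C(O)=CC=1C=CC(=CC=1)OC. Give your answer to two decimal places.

150.18

Molecular formula: C9H10O2.
M = 9×12.011 + 10×1.008 + 2×15.999 = 150.18 g/mol.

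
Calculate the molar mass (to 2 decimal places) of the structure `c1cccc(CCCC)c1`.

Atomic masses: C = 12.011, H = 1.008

Molecular formula: C10H14.
M = 10×12.011 + 14×1.008 = 134.22 g/mol.

134.22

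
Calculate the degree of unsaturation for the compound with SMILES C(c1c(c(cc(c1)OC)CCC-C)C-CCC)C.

Molecular formula from the SMILES: C17H28O.
DoU = (2C + 2 + N − H − X)/2 = (2·17 + 2 + 0 − 28 − 0)/2 = 8/2 = 4.
(Structurally: 1 ring(s) + 3 π bond(s) = 4.)

4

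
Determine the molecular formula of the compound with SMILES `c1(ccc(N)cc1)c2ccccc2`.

C12H11N

Heavy atoms from the SMILES: 12 C, 1 N.
Implicit hydrogens by atom environment:
  9 × C (aromatic): 1 H each → 9
  3 × C (aromatic): no H
  1 × N: 2 H
  Total hydrogens = 11.
Molecular formula: C12H11N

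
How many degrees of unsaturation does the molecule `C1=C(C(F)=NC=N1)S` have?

Molecular formula from the SMILES: C4H3FN2S.
DoU = (2C + 2 + N − H − X)/2 = (2·4 + 2 + 2 − 3 − 1)/2 = 8/2 = 4.
(Structurally: 1 ring(s) + 3 π bond(s) = 4.)

4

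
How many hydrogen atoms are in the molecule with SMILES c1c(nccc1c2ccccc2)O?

9

Hydrogens are implicit in SMILES; fill each atom to its normal valence:
  8 × C (aromatic): 1 H each → 8
  3 × C (aromatic): no H
  1 × N (aromatic): no H
  1 × O: 1 H
  Total hydrogens = 9.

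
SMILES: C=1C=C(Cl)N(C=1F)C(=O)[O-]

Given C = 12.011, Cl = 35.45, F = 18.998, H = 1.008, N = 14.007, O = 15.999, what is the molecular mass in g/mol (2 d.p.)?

162.52

Molecular formula: C5H2ClFNO2-.
M = 5×12.011 + 1×35.45 + 1×18.998 + 2×1.008 + 1×14.007 + 2×15.999 = 162.52 g/mol.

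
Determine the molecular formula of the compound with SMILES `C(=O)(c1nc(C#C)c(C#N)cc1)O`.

C9H4N2O2

Heavy atoms from the SMILES: 9 C, 2 N, 2 O.
Implicit hydrogens by atom environment:
  3 × C (aromatic): no H
  3 × C: no H
  2 × C (aromatic): 1 H each → 2
  1 × C: 1 H
  1 × N (aromatic): no H
  1 × N: no H
  1 × O: 1 H
  1 × O: no H
  Total hydrogens = 4.
Molecular formula: C9H4N2O2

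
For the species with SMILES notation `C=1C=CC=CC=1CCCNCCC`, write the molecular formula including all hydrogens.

Heavy atoms from the SMILES: 12 C, 1 N.
Implicit hydrogens by atom environment:
  5 × C: 2 H each → 10
  5 × C (aromatic): 1 H each → 5
  1 × C: 3 H
  1 × C (aromatic): no H
  1 × N: 1 H
  Total hydrogens = 19.
Molecular formula: C12H19N

C12H19N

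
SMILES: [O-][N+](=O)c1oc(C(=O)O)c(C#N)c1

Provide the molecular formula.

Heavy atoms from the SMILES: 6 C, 2 N, 5 O.
Implicit hydrogens by atom environment:
  3 × C (aromatic): no H
  2 × C: no H
  2 × O: no H
  1 × C (aromatic): 1 H
  1 × N (charge +1): no H
  1 × N: no H
  1 × O: 1 H
  1 × O (aromatic): no H
  1 × O (charge -1): no H
  Total hydrogens = 2.
Molecular formula: C6H2N2O5

C6H2N2O5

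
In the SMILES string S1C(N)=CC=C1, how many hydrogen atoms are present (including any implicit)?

Hydrogens are implicit in SMILES; fill each atom to its normal valence:
  3 × C (aromatic): 1 H each → 3
  1 × C (aromatic): no H
  1 × N: 2 H
  1 × S (aromatic): no H
  Total hydrogens = 5.

5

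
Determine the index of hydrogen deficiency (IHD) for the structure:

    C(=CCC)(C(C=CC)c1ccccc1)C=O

7

Molecular formula from the SMILES: C15H18O.
DoU = (2C + 2 + N − H − X)/2 = (2·15 + 2 + 0 − 18 − 0)/2 = 14/2 = 7.
(Structurally: 1 ring(s) + 6 π bond(s) = 7.)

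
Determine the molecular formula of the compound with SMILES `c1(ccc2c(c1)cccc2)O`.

Heavy atoms from the SMILES: 10 C, 1 O.
Implicit hydrogens by atom environment:
  7 × C (aromatic): 1 H each → 7
  3 × C (aromatic): no H
  1 × O: 1 H
  Total hydrogens = 8.
Molecular formula: C10H8O

C10H8O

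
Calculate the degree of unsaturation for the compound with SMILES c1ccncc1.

Molecular formula from the SMILES: C5H5N.
DoU = (2C + 2 + N − H − X)/2 = (2·5 + 2 + 1 − 5 − 0)/2 = 8/2 = 4.
(Structurally: 1 ring(s) + 3 π bond(s) = 4.)

4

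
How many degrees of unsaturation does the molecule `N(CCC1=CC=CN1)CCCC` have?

Molecular formula from the SMILES: C10H18N2.
DoU = (2C + 2 + N − H − X)/2 = (2·10 + 2 + 2 − 18 − 0)/2 = 6/2 = 3.
(Structurally: 1 ring(s) + 2 π bond(s) = 3.)

3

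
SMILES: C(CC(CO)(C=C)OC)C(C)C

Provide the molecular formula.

C10H20O2

Heavy atoms from the SMILES: 10 C, 2 O.
Implicit hydrogens by atom environment:
  4 × C: 2 H each → 8
  3 × C: 3 H each → 9
  2 × C: 1 H each → 2
  1 × C: no H
  1 × O: 1 H
  1 × O: no H
  Total hydrogens = 20.
Molecular formula: C10H20O2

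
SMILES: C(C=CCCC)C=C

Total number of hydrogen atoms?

14

Hydrogens are implicit in SMILES; fill each atom to its normal valence:
  4 × C: 2 H each → 8
  3 × C: 1 H each → 3
  1 × C: 3 H
  Total hydrogens = 14.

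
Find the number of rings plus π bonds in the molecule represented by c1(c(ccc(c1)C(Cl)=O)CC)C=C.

Molecular formula from the SMILES: C11H11ClO.
DoU = (2C + 2 + N − H − X)/2 = (2·11 + 2 + 0 − 11 − 1)/2 = 12/2 = 6.
(Structurally: 1 ring(s) + 5 π bond(s) = 6.)

6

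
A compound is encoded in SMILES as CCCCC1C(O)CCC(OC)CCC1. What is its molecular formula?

C13H26O2

Heavy atoms from the SMILES: 13 C, 2 O.
Implicit hydrogens by atom environment:
  8 × C: 2 H each → 16
  3 × C: 1 H each → 3
  2 × C: 3 H each → 6
  1 × O: 1 H
  1 × O: no H
  Total hydrogens = 26.
Molecular formula: C13H26O2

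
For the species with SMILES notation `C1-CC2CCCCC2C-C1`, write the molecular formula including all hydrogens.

C10H18

Heavy atoms from the SMILES: 10 C.
Implicit hydrogens by atom environment:
  8 × C: 2 H each → 16
  2 × C: 1 H each → 2
  Total hydrogens = 18.
Molecular formula: C10H18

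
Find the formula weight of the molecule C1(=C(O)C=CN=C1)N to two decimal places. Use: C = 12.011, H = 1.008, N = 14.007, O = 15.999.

110.12

Molecular formula: C5H6N2O.
M = 5×12.011 + 6×1.008 + 2×14.007 + 1×15.999 = 110.12 g/mol.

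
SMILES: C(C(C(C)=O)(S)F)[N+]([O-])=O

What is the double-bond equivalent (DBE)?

Molecular formula from the SMILES: C4H6FNO3S.
DoU = (2C + 2 + N − H − X)/2 = (2·4 + 2 + 1 − 6 − 1)/2 = 4/2 = 2.
(Structurally: 0 ring(s) + 2 π bond(s) = 2.)

2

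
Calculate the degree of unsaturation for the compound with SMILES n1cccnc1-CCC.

Molecular formula from the SMILES: C7H10N2.
DoU = (2C + 2 + N − H − X)/2 = (2·7 + 2 + 2 − 10 − 0)/2 = 8/2 = 4.
(Structurally: 1 ring(s) + 3 π bond(s) = 4.)

4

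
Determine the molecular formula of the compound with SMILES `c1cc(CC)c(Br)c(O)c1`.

C8H9BrO

Heavy atoms from the SMILES: 1 Br, 8 C, 1 O.
Implicit hydrogens by atom environment:
  3 × C (aromatic): 1 H each → 3
  3 × C (aromatic): no H
  1 × Br: no H
  1 × C: 3 H
  1 × C: 2 H
  1 × O: 1 H
  Total hydrogens = 9.
Molecular formula: C8H9BrO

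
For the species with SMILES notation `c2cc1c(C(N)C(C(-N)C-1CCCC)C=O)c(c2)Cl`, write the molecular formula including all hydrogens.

C15H21ClN2O

Heavy atoms from the SMILES: 15 C, 1 Cl, 2 N, 1 O.
Implicit hydrogens by atom environment:
  5 × C: 1 H each → 5
  3 × C: 2 H each → 6
  3 × C (aromatic): 1 H each → 3
  3 × C (aromatic): no H
  2 × N: 2 H each → 4
  1 × C: 3 H
  1 × Cl: no H
  1 × O: no H
  Total hydrogens = 21.
Molecular formula: C15H21ClN2O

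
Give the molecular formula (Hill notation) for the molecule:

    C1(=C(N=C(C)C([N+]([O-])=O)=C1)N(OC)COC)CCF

C11H16FN3O4

Heavy atoms from the SMILES: 11 C, 1 F, 3 N, 4 O.
Implicit hydrogens by atom environment:
  4 × C (aromatic): no H
  3 × C: 3 H each → 9
  3 × C: 2 H each → 6
  3 × O: no H
  1 × C (aromatic): 1 H
  1 × F: no H
  1 × N (aromatic): no H
  1 × N: no H
  1 × N (charge +1): no H
  1 × O (charge -1): no H
  Total hydrogens = 16.
Molecular formula: C11H16FN3O4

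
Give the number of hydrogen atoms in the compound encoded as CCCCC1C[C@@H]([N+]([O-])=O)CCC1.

Hydrogens are implicit in SMILES; fill each atom to its normal valence:
  7 × C: 2 H each → 14
  2 × C: 1 H each → 2
  1 × C: 3 H
  1 × N (charge +1): no H
  1 × O: no H
  1 × O (charge -1): no H
  Total hydrogens = 19.

19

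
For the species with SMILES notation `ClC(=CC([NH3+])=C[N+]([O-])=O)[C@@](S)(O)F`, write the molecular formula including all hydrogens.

C5H7ClFN2O3S+

Heavy atoms from the SMILES: 5 C, 1 Cl, 1 F, 2 N, 3 O, 1 S.
Implicit hydrogens by atom environment:
  3 × C: no H
  2 × C: 1 H each → 2
  1 × Cl: no H
  1 × F: no H
  1 × N (charge +1): 3 H
  1 × N (charge +1): no H
  1 × O: 1 H
  1 × O: no H
  1 × O (charge -1): no H
  1 × S: 1 H
  Total hydrogens = 7.
Net charge +1.
Molecular formula: C5H7ClFN2O3S+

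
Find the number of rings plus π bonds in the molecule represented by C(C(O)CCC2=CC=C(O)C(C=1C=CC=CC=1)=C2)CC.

Molecular formula from the SMILES: C18H22O2.
DoU = (2C + 2 + N − H − X)/2 = (2·18 + 2 + 0 − 22 − 0)/2 = 16/2 = 8.
(Structurally: 2 ring(s) + 6 π bond(s) = 8.)

8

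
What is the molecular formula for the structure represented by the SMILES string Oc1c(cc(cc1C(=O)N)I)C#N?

Heavy atoms from the SMILES: 8 C, 1 I, 2 N, 2 O.
Implicit hydrogens by atom environment:
  4 × C (aromatic): no H
  2 × C (aromatic): 1 H each → 2
  2 × C: no H
  1 × I: no H
  1 × N: 2 H
  1 × N: no H
  1 × O: 1 H
  1 × O: no H
  Total hydrogens = 5.
Molecular formula: C8H5IN2O2

C8H5IN2O2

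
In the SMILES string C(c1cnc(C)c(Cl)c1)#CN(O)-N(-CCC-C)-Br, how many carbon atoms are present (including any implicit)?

12

The symbol for carbon appears 12 times in the SMILES. Lowercase c denotes aromatic carbon and counts toward C.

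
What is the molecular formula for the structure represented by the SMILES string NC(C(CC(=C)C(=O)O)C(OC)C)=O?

C9H15NO4

Heavy atoms from the SMILES: 9 C, 1 N, 4 O.
Implicit hydrogens by atom environment:
  3 × C: no H
  3 × O: no H
  2 × C: 3 H each → 6
  2 × C: 2 H each → 4
  2 × C: 1 H each → 2
  1 × N: 2 H
  1 × O: 1 H
  Total hydrogens = 15.
Molecular formula: C9H15NO4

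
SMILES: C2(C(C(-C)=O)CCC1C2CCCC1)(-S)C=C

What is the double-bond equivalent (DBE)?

4

Molecular formula from the SMILES: C14H22OS.
DoU = (2C + 2 + N − H − X)/2 = (2·14 + 2 + 0 − 22 − 0)/2 = 8/2 = 4.
(Structurally: 2 ring(s) + 2 π bond(s) = 4.)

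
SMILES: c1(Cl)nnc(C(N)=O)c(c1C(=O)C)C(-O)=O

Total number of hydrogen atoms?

Hydrogens are implicit in SMILES; fill each atom to its normal valence:
  4 × C (aromatic): no H
  3 × C: no H
  3 × O: no H
  2 × N (aromatic): no H
  1 × C: 3 H
  1 × Cl: no H
  1 × N: 2 H
  1 × O: 1 H
  Total hydrogens = 6.

6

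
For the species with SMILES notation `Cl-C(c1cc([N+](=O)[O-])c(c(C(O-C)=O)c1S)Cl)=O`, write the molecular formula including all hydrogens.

C9H5Cl2NO5S

Heavy atoms from the SMILES: 9 C, 2 Cl, 1 N, 5 O, 1 S.
Implicit hydrogens by atom environment:
  5 × C (aromatic): no H
  4 × O: no H
  2 × C: no H
  2 × Cl: no H
  1 × C: 3 H
  1 × C (aromatic): 1 H
  1 × N (charge +1): no H
  1 × O (charge -1): no H
  1 × S: 1 H
  Total hydrogens = 5.
Molecular formula: C9H5Cl2NO5S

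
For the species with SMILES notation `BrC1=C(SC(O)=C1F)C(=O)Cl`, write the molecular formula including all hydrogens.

C5HBrClFO2S

Heavy atoms from the SMILES: 1 Br, 5 C, 1 Cl, 1 F, 2 O, 1 S.
Implicit hydrogens by atom environment:
  4 × C (aromatic): no H
  1 × Br: no H
  1 × C: no H
  1 × Cl: no H
  1 × F: no H
  1 × O: 1 H
  1 × O: no H
  1 × S (aromatic): no H
  Total hydrogens = 1.
Molecular formula: C5HBrClFO2S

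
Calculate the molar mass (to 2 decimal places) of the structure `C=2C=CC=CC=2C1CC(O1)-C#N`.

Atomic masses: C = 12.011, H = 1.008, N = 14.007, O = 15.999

159.19

Molecular formula: C10H9NO.
M = 10×12.011 + 9×1.008 + 1×14.007 + 1×15.999 = 159.19 g/mol.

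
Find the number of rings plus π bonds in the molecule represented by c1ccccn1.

4

Molecular formula from the SMILES: C5H5N.
DoU = (2C + 2 + N − H − X)/2 = (2·5 + 2 + 1 − 5 − 0)/2 = 8/2 = 4.
(Structurally: 1 ring(s) + 3 π bond(s) = 4.)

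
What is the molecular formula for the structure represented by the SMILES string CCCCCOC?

C6H14O

Heavy atoms from the SMILES: 6 C, 1 O.
Implicit hydrogens by atom environment:
  4 × C: 2 H each → 8
  2 × C: 3 H each → 6
  1 × O: no H
  Total hydrogens = 14.
Molecular formula: C6H14O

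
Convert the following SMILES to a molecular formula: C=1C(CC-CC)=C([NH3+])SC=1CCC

C11H20NS+

Heavy atoms from the SMILES: 11 C, 1 N, 1 S.
Implicit hydrogens by atom environment:
  5 × C: 2 H each → 10
  3 × C (aromatic): no H
  2 × C: 3 H each → 6
  1 × C (aromatic): 1 H
  1 × N (charge +1): 3 H
  1 × S (aromatic): no H
  Total hydrogens = 20.
Net charge +1.
Molecular formula: C11H20NS+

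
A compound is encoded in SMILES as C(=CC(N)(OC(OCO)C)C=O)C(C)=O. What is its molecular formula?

C9H15NO5

Heavy atoms from the SMILES: 9 C, 1 N, 5 O.
Implicit hydrogens by atom environment:
  4 × C: 1 H each → 4
  4 × O: no H
  2 × C: 3 H each → 6
  2 × C: no H
  1 × C: 2 H
  1 × N: 2 H
  1 × O: 1 H
  Total hydrogens = 15.
Molecular formula: C9H15NO5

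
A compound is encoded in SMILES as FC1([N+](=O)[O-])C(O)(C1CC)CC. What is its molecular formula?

C7H12FNO3

Heavy atoms from the SMILES: 7 C, 1 F, 1 N, 3 O.
Implicit hydrogens by atom environment:
  2 × C: 3 H each → 6
  2 × C: 2 H each → 4
  2 × C: no H
  1 × C: 1 H
  1 × F: no H
  1 × N (charge +1): no H
  1 × O: 1 H
  1 × O: no H
  1 × O (charge -1): no H
  Total hydrogens = 12.
Molecular formula: C7H12FNO3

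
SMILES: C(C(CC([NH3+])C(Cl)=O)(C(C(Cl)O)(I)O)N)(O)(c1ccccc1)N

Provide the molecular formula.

Heavy atoms from the SMILES: 13 C, 2 Cl, 1 I, 3 N, 4 O.
Implicit hydrogens by atom environment:
  5 × C (aromatic): 1 H each → 5
  4 × C: no H
  3 × O: 1 H each → 3
  2 × C: 1 H each → 2
  2 × Cl: no H
  2 × N: 2 H each → 4
  1 × C: 2 H
  1 × C (aromatic): no H
  1 × I: no H
  1 × N (charge +1): 3 H
  1 × O: no H
  Total hydrogens = 19.
Net charge +1.
Molecular formula: C13H19Cl2IN3O4+

C13H19Cl2IN3O4+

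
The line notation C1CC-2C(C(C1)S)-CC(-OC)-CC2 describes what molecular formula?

C11H20OS

Heavy atoms from the SMILES: 11 C, 1 O, 1 S.
Implicit hydrogens by atom environment:
  6 × C: 2 H each → 12
  4 × C: 1 H each → 4
  1 × C: 3 H
  1 × O: no H
  1 × S: 1 H
  Total hydrogens = 20.
Molecular formula: C11H20OS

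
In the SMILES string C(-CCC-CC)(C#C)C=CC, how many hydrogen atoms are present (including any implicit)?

Hydrogens are implicit in SMILES; fill each atom to its normal valence:
  4 × C: 2 H each → 8
  4 × C: 1 H each → 4
  2 × C: 3 H each → 6
  1 × C: no H
  Total hydrogens = 18.

18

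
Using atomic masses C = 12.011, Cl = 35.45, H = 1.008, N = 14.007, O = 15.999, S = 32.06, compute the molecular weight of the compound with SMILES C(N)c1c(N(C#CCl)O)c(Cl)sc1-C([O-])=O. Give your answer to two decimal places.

Molecular formula: C8H5Cl2N2O3S-.
M = 8×12.011 + 2×35.45 + 5×1.008 + 2×14.007 + 3×15.999 + 1×32.06 = 280.10 g/mol.

280.10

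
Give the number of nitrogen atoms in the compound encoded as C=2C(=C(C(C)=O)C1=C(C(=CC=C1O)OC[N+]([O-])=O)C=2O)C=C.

1

The symbol for nitrogen appears 1 time in the SMILES.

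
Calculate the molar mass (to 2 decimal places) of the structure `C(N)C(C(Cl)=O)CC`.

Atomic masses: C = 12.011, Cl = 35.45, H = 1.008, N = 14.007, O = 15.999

135.59

Molecular formula: C5H10ClNO.
M = 5×12.011 + 1×35.45 + 10×1.008 + 1×14.007 + 1×15.999 = 135.59 g/mol.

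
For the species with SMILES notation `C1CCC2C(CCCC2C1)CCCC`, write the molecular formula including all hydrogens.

Heavy atoms from the SMILES: 14 C.
Implicit hydrogens by atom environment:
  10 × C: 2 H each → 20
  3 × C: 1 H each → 3
  1 × C: 3 H
  Total hydrogens = 26.
Molecular formula: C14H26

C14H26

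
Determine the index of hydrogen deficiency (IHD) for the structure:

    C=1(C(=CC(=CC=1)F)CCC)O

4

Molecular formula from the SMILES: C9H11FO.
DoU = (2C + 2 + N − H − X)/2 = (2·9 + 2 + 0 − 11 − 1)/2 = 8/2 = 4.
(Structurally: 1 ring(s) + 3 π bond(s) = 4.)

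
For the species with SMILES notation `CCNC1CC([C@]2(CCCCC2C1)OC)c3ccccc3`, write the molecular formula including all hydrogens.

Heavy atoms from the SMILES: 19 C, 1 N, 1 O.
Implicit hydrogens by atom environment:
  7 × C: 2 H each → 14
  5 × C (aromatic): 1 H each → 5
  3 × C: 1 H each → 3
  2 × C: 3 H each → 6
  1 × C: no H
  1 × C (aromatic): no H
  1 × N: 1 H
  1 × O: no H
  Total hydrogens = 29.
Molecular formula: C19H29NO

C19H29NO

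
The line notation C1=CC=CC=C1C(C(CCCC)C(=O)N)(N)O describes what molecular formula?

C13H20N2O2

Heavy atoms from the SMILES: 13 C, 2 N, 2 O.
Implicit hydrogens by atom environment:
  5 × C (aromatic): 1 H each → 5
  3 × C: 2 H each → 6
  2 × C: no H
  2 × N: 2 H each → 4
  1 × C: 3 H
  1 × C: 1 H
  1 × C (aromatic): no H
  1 × O: 1 H
  1 × O: no H
  Total hydrogens = 20.
Molecular formula: C13H20N2O2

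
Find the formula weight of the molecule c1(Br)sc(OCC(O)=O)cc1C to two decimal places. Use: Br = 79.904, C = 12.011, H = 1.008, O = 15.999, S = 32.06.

Molecular formula: C7H7BrO3S.
M = 1×79.904 + 7×12.011 + 7×1.008 + 3×15.999 + 1×32.06 = 251.09 g/mol.

251.09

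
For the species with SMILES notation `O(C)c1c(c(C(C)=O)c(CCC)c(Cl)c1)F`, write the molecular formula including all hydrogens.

Heavy atoms from the SMILES: 12 C, 1 Cl, 1 F, 2 O.
Implicit hydrogens by atom environment:
  5 × C (aromatic): no H
  3 × C: 3 H each → 9
  2 × C: 2 H each → 4
  2 × O: no H
  1 × C (aromatic): 1 H
  1 × C: no H
  1 × Cl: no H
  1 × F: no H
  Total hydrogens = 14.
Molecular formula: C12H14ClFO2

C12H14ClFO2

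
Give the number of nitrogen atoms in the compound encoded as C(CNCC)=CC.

1

The symbol for nitrogen appears 1 time in the SMILES.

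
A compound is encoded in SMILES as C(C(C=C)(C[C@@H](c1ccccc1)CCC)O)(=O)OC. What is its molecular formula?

C16H22O3

Heavy atoms from the SMILES: 16 C, 3 O.
Implicit hydrogens by atom environment:
  5 × C (aromatic): 1 H each → 5
  4 × C: 2 H each → 8
  2 × C: 3 H each → 6
  2 × C: 1 H each → 2
  2 × C: no H
  2 × O: no H
  1 × C (aromatic): no H
  1 × O: 1 H
  Total hydrogens = 22.
Molecular formula: C16H22O3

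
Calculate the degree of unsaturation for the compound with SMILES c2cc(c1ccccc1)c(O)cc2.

8

Molecular formula from the SMILES: C12H10O.
DoU = (2C + 2 + N − H − X)/2 = (2·12 + 2 + 0 − 10 − 0)/2 = 16/2 = 8.
(Structurally: 2 ring(s) + 6 π bond(s) = 8.)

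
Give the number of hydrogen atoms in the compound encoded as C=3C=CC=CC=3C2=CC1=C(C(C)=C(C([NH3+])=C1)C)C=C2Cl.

17

Hydrogens are implicit in SMILES; fill each atom to its normal valence:
  8 × C (aromatic): 1 H each → 8
  8 × C (aromatic): no H
  2 × C: 3 H each → 6
  1 × Cl: no H
  1 × N (charge +1): 3 H
  Total hydrogens = 17.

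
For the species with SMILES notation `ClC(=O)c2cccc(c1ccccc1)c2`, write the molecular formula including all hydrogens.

Heavy atoms from the SMILES: 13 C, 1 Cl, 1 O.
Implicit hydrogens by atom environment:
  9 × C (aromatic): 1 H each → 9
  3 × C (aromatic): no H
  1 × C: no H
  1 × Cl: no H
  1 × O: no H
  Total hydrogens = 9.
Molecular formula: C13H9ClO

C13H9ClO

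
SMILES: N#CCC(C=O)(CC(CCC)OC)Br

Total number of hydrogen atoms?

Hydrogens are implicit in SMILES; fill each atom to its normal valence:
  4 × C: 2 H each → 8
  2 × C: 3 H each → 6
  2 × C: 1 H each → 2
  2 × C: no H
  2 × O: no H
  1 × Br: no H
  1 × N: no H
  Total hydrogens = 16.

16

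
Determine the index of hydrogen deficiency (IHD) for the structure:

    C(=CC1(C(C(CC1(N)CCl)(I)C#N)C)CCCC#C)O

6

Molecular formula from the SMILES: C15H20ClIN2O.
DoU = (2C + 2 + N − H − X)/2 = (2·15 + 2 + 2 − 20 − 2)/2 = 12/2 = 6.
(Structurally: 1 ring(s) + 5 π bond(s) = 6.)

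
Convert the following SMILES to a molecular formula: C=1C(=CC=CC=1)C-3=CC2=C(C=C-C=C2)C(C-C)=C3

Heavy atoms from the SMILES: 18 C.
Implicit hydrogens by atom environment:
  11 × C (aromatic): 1 H each → 11
  5 × C (aromatic): no H
  1 × C: 3 H
  1 × C: 2 H
  Total hydrogens = 16.
Molecular formula: C18H16

C18H16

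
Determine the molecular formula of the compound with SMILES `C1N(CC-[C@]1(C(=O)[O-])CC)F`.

Heavy atoms from the SMILES: 7 C, 1 F, 1 N, 2 O.
Implicit hydrogens by atom environment:
  4 × C: 2 H each → 8
  2 × C: no H
  1 × C: 3 H
  1 × F: no H
  1 × N: no H
  1 × O: no H
  1 × O (charge -1): no H
  Total hydrogens = 11.
Net charge -1.
Molecular formula: C7H11FNO2-

C7H11FNO2-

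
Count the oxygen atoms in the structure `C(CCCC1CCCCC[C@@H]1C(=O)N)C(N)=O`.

The symbol for oxygen appears 2 times in the SMILES.

2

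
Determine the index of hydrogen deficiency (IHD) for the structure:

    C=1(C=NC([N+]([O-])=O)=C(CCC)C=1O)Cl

5

Molecular formula from the SMILES: C8H9ClN2O3.
DoU = (2C + 2 + N − H − X)/2 = (2·8 + 2 + 2 − 9 − 1)/2 = 10/2 = 5.
(Structurally: 1 ring(s) + 4 π bond(s) = 5.)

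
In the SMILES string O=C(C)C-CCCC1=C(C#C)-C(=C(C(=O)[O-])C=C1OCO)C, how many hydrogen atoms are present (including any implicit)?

Hydrogens are implicit in SMILES; fill each atom to its normal valence:
  5 × C: 2 H each → 10
  5 × C (aromatic): no H
  3 × C: no H
  3 × O: no H
  2 × C: 3 H each → 6
  1 × C (aromatic): 1 H
  1 × C: 1 H
  1 × O: 1 H
  1 × O (charge -1): no H
  Total hydrogens = 19.

19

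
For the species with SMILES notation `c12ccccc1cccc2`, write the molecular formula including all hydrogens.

Heavy atoms from the SMILES: 10 C.
Implicit hydrogens by atom environment:
  8 × C (aromatic): 1 H each → 8
  2 × C (aromatic): no H
  Total hydrogens = 8.
Molecular formula: C10H8

C10H8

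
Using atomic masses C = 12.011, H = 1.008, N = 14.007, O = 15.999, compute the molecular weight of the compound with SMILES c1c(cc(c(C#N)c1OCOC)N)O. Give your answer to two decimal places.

Molecular formula: C9H10N2O3.
M = 9×12.011 + 10×1.008 + 2×14.007 + 3×15.999 = 194.19 g/mol.

194.19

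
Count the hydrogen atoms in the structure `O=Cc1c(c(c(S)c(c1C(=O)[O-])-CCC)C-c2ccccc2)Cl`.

16

Hydrogens are implicit in SMILES; fill each atom to its normal valence:
  7 × C (aromatic): no H
  5 × C (aromatic): 1 H each → 5
  3 × C: 2 H each → 6
  2 × O: no H
  1 × C: 3 H
  1 × C: 1 H
  1 × C: no H
  1 × Cl: no H
  1 × O (charge -1): no H
  1 × S: 1 H
  Total hydrogens = 16.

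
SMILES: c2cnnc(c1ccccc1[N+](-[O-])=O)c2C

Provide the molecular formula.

Heavy atoms from the SMILES: 11 C, 3 N, 2 O.
Implicit hydrogens by atom environment:
  6 × C (aromatic): 1 H each → 6
  4 × C (aromatic): no H
  2 × N (aromatic): no H
  1 × C: 3 H
  1 × N (charge +1): no H
  1 × O: no H
  1 × O (charge -1): no H
  Total hydrogens = 9.
Molecular formula: C11H9N3O2

C11H9N3O2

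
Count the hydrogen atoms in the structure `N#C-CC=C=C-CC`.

Hydrogens are implicit in SMILES; fill each atom to its normal valence:
  2 × C: 2 H each → 4
  2 × C: 1 H each → 2
  2 × C: no H
  1 × C: 3 H
  1 × N: no H
  Total hydrogens = 9.

9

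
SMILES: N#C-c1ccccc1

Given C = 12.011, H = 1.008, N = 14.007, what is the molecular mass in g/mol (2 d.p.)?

103.12

Molecular formula: C7H5N.
M = 7×12.011 + 5×1.008 + 1×14.007 = 103.12 g/mol.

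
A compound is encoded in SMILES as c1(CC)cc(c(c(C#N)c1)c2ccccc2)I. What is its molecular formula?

Heavy atoms from the SMILES: 15 C, 1 I, 1 N.
Implicit hydrogens by atom environment:
  7 × C (aromatic): 1 H each → 7
  5 × C (aromatic): no H
  1 × C: 3 H
  1 × C: 2 H
  1 × C: no H
  1 × I: no H
  1 × N: no H
  Total hydrogens = 12.
Molecular formula: C15H12IN

C15H12IN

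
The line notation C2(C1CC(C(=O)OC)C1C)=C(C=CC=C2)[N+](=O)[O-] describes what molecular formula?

Heavy atoms from the SMILES: 13 C, 1 N, 4 O.
Implicit hydrogens by atom environment:
  4 × C (aromatic): 1 H each → 4
  3 × C: 1 H each → 3
  3 × O: no H
  2 × C: 3 H each → 6
  2 × C (aromatic): no H
  1 × C: 2 H
  1 × C: no H
  1 × N (charge +1): no H
  1 × O (charge -1): no H
  Total hydrogens = 15.
Molecular formula: C13H15NO4

C13H15NO4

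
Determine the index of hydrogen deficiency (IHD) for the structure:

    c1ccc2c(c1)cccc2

7

Molecular formula from the SMILES: C10H8.
DoU = (2C + 2 + N − H − X)/2 = (2·10 + 2 + 0 − 8 − 0)/2 = 14/2 = 7.
(Structurally: 2 ring(s) + 5 π bond(s) = 7.)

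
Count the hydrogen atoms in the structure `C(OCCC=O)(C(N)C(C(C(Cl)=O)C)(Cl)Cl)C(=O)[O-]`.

13

Hydrogens are implicit in SMILES; fill each atom to its normal valence:
  4 × C: 1 H each → 4
  4 × O: no H
  3 × C: no H
  3 × Cl: no H
  2 × C: 2 H each → 4
  1 × C: 3 H
  1 × N: 2 H
  1 × O (charge -1): no H
  Total hydrogens = 13.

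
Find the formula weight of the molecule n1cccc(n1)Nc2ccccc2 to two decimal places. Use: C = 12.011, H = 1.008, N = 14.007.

171.20

Molecular formula: C10H9N3.
M = 10×12.011 + 9×1.008 + 3×14.007 = 171.20 g/mol.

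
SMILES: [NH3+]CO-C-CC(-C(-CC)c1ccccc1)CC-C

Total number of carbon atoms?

16

The symbol for carbon appears 16 times in the SMILES. Lowercase c denotes aromatic carbon and counts toward C.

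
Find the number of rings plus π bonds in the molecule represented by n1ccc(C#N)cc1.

6

Molecular formula from the SMILES: C6H4N2.
DoU = (2C + 2 + N − H − X)/2 = (2·6 + 2 + 2 − 4 − 0)/2 = 12/2 = 6.
(Structurally: 1 ring(s) + 5 π bond(s) = 6.)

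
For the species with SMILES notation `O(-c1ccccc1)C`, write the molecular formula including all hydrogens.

C7H8O

Heavy atoms from the SMILES: 7 C, 1 O.
Implicit hydrogens by atom environment:
  5 × C (aromatic): 1 H each → 5
  1 × C: 3 H
  1 × C (aromatic): no H
  1 × O: no H
  Total hydrogens = 8.
Molecular formula: C7H8O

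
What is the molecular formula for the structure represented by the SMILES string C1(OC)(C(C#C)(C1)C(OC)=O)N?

C8H11NO3

Heavy atoms from the SMILES: 8 C, 1 N, 3 O.
Implicit hydrogens by atom environment:
  4 × C: no H
  3 × O: no H
  2 × C: 3 H each → 6
  1 × C: 2 H
  1 × C: 1 H
  1 × N: 2 H
  Total hydrogens = 11.
Molecular formula: C8H11NO3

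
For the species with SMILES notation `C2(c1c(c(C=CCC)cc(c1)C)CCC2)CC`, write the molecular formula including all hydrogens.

Heavy atoms from the SMILES: 17 C.
Implicit hydrogens by atom environment:
  5 × C: 2 H each → 10
  4 × C (aromatic): no H
  3 × C: 3 H each → 9
  3 × C: 1 H each → 3
  2 × C (aromatic): 1 H each → 2
  Total hydrogens = 24.
Molecular formula: C17H24

C17H24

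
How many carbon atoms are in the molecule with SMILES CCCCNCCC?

7

The symbol for carbon appears 7 times in the SMILES.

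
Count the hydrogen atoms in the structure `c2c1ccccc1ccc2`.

8

Hydrogens are implicit in SMILES; fill each atom to its normal valence:
  8 × C (aromatic): 1 H each → 8
  2 × C (aromatic): no H
  Total hydrogens = 8.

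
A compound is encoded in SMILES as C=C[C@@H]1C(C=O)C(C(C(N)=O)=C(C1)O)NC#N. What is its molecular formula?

C11H13N3O3

Heavy atoms from the SMILES: 11 C, 3 N, 3 O.
Implicit hydrogens by atom environment:
  5 × C: 1 H each → 5
  4 × C: no H
  2 × C: 2 H each → 4
  2 × O: no H
  1 × N: 2 H
  1 × N: 1 H
  1 × N: no H
  1 × O: 1 H
  Total hydrogens = 13.
Molecular formula: C11H13N3O3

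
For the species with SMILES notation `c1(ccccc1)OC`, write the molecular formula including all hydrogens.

C7H8O

Heavy atoms from the SMILES: 7 C, 1 O.
Implicit hydrogens by atom environment:
  5 × C (aromatic): 1 H each → 5
  1 × C: 3 H
  1 × C (aromatic): no H
  1 × O: no H
  Total hydrogens = 8.
Molecular formula: C7H8O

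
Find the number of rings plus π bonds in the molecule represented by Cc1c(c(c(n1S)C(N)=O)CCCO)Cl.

4

Molecular formula from the SMILES: C9H13ClN2O2S.
DoU = (2C + 2 + N − H − X)/2 = (2·9 + 2 + 2 − 13 − 1)/2 = 8/2 = 4.
(Structurally: 1 ring(s) + 3 π bond(s) = 4.)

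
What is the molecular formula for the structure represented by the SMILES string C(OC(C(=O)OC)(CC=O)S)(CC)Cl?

Heavy atoms from the SMILES: 8 C, 1 Cl, 4 O, 1 S.
Implicit hydrogens by atom environment:
  4 × O: no H
  2 × C: 3 H each → 6
  2 × C: 2 H each → 4
  2 × C: 1 H each → 2
  2 × C: no H
  1 × Cl: no H
  1 × S: 1 H
  Total hydrogens = 13.
Molecular formula: C8H13ClO4S

C8H13ClO4S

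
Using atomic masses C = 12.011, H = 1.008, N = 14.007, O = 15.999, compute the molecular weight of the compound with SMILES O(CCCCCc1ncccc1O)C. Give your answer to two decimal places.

Molecular formula: C11H17NO2.
M = 11×12.011 + 17×1.008 + 1×14.007 + 2×15.999 = 195.26 g/mol.

195.26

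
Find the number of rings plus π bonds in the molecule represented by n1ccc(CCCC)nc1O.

Molecular formula from the SMILES: C8H12N2O.
DoU = (2C + 2 + N − H − X)/2 = (2·8 + 2 + 2 − 12 − 0)/2 = 8/2 = 4.
(Structurally: 1 ring(s) + 3 π bond(s) = 4.)

4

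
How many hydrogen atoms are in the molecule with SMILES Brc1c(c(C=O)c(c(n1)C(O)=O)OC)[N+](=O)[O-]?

Hydrogens are implicit in SMILES; fill each atom to its normal valence:
  5 × C (aromatic): no H
  4 × O: no H
  1 × Br: no H
  1 × C: 3 H
  1 × C: 1 H
  1 × C: no H
  1 × N (aromatic): no H
  1 × N (charge +1): no H
  1 × O: 1 H
  1 × O (charge -1): no H
  Total hydrogens = 5.

5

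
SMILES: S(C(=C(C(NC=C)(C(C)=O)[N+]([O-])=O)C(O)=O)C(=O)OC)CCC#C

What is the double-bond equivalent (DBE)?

8

Molecular formula from the SMILES: C14H16N2O7S.
DoU = (2C + 2 + N − H − X)/2 = (2·14 + 2 + 2 − 16 − 0)/2 = 16/2 = 8.
(Structurally: 0 ring(s) + 8 π bond(s) = 8.)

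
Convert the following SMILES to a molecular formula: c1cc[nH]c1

C4H5N

Heavy atoms from the SMILES: 4 C, 1 N.
Implicit hydrogens by atom environment:
  4 × C (aromatic): 1 H each → 4
  1 × N (aromatic): 1 H
  Total hydrogens = 5.
Molecular formula: C4H5N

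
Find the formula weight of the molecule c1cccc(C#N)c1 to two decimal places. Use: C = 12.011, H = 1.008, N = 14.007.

Molecular formula: C7H5N.
M = 7×12.011 + 5×1.008 + 1×14.007 = 103.12 g/mol.

103.12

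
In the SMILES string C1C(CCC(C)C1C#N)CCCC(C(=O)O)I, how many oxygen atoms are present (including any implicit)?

2

The symbol for oxygen appears 2 times in the SMILES.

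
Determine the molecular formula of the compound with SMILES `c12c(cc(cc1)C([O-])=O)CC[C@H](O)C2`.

C11H11O3-

Heavy atoms from the SMILES: 11 C, 3 O.
Implicit hydrogens by atom environment:
  3 × C: 2 H each → 6
  3 × C (aromatic): 1 H each → 3
  3 × C (aromatic): no H
  1 × C: 1 H
  1 × C: no H
  1 × O: 1 H
  1 × O: no H
  1 × O (charge -1): no H
  Total hydrogens = 11.
Net charge -1.
Molecular formula: C11H11O3-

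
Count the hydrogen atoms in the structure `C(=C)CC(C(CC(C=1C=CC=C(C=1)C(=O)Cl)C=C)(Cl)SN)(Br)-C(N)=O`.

Hydrogens are implicit in SMILES; fill each atom to its normal valence:
  4 × C: 2 H each → 8
  4 × C (aromatic): 1 H each → 4
  4 × C: no H
  3 × C: 1 H each → 3
  2 × C (aromatic): no H
  2 × Cl: no H
  2 × N: 2 H each → 4
  2 × O: no H
  1 × Br: no H
  1 × S: no H
  Total hydrogens = 19.

19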